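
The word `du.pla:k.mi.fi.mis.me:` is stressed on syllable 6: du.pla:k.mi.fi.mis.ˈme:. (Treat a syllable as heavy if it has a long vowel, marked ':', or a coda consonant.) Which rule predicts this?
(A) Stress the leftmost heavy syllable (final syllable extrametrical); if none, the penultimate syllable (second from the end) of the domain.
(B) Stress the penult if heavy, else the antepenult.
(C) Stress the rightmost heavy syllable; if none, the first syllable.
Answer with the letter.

C

Rule A → syllable 2 (observed: 6).
Rule B → syllable 5 (observed: 6).
Rule C → syllable 6 ✓.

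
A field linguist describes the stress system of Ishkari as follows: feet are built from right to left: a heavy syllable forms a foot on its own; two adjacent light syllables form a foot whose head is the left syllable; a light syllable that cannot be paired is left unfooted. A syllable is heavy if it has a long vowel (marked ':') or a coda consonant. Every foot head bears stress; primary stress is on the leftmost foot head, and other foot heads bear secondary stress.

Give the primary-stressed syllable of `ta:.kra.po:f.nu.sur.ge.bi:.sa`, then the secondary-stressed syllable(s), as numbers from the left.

primary 1, secondary 3, 5, 7

Weights: 1 ta: H, 2 kra L, 3 po:f H, 4 nu L, 5 sur H, 6 ge L, 7 bi: H, 8 sa L.
Parse right to left (heavy = foot alone; LL = one foot; stranded L unfooted): (ˈta:) kra (ˈpo:f) nu (ˈsur) ge (ˈbi:) sa.
Foot heads: 1, 3, 5, 7.
Primary stress on the leftmost head = syllable 1.
Secondary stress on 3, 5, 7: ˈta:.kra.ˌpo:f.nu.ˌsur.ge.ˌbi:.sa.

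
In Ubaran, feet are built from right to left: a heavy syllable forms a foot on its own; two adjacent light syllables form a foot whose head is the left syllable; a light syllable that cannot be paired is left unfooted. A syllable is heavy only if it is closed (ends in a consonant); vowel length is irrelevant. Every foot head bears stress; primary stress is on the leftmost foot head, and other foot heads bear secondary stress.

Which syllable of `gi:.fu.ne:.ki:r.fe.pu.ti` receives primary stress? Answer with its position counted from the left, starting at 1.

2

Weights: 1 gi: L, 2 fu L, 3 ne: L, 4 ki:r H, 5 fe L, 6 pu L, 7 ti L.
Parse right to left (heavy = foot alone; LL = one foot; stranded L unfooted): gi: (ˈfu.ne:) (ˈki:r) fe (ˈpu.ti).
Foot heads: 2, 4, 6.
Primary stress on the leftmost head = syllable 2.
Primary stress: syllable 2 → gi:.ˈfu.ne:.ki:r.fe.pu.ti.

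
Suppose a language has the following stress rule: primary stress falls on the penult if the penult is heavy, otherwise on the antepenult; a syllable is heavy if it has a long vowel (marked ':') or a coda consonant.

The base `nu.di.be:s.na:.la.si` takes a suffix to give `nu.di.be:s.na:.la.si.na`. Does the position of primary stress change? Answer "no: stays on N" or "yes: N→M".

Base `nu.di.be:s.na:.la.si` (6 syllables):
  Weights: 4 na: H, 5 la L, 6 si L.
  The penult (syllable 5, la) is light, so stress falls on the antepenult (syllable 4, na:).
  → primary stress on syllable 4.
Suffixed `nu.di.be:s.na:.la.si.na` (7 syllables):
  Weights: 5 la L, 6 si L, 7 na L.
  The penult (syllable 6, si) is light, so stress falls on the antepenult (syllable 5, la).
  → primary stress on syllable 5.

yes: 4→5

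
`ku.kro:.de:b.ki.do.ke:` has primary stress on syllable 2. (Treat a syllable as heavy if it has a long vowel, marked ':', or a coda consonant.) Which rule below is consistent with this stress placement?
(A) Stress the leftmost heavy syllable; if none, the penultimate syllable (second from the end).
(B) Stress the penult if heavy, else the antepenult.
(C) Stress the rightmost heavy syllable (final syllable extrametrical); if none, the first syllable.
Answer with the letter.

A

Rule A → syllable 2 ✓.
Rule B → syllable 4 (observed: 2).
Rule C → syllable 3 (observed: 2).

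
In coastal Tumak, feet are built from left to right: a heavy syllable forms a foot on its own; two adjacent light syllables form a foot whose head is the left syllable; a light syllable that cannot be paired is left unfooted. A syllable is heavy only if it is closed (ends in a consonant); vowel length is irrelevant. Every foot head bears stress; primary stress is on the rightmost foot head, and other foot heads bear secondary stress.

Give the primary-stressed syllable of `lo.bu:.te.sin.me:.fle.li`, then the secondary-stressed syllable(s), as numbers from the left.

Weights: 1 lo L, 2 bu: L, 3 te L, 4 sin H, 5 me: L, 6 fle L, 7 li L.
Parse left to right (heavy = foot alone; LL = one foot; stranded L unfooted): (ˈlo.bu:) te (ˈsin) (ˈme:.fle) li.
Foot heads: 1, 4, 5.
Primary stress on the rightmost head = syllable 5.
Secondary stress on 1, 4: ˌlo.bu:.te.ˌsin.ˈme:.fle.li.

primary 5, secondary 1, 4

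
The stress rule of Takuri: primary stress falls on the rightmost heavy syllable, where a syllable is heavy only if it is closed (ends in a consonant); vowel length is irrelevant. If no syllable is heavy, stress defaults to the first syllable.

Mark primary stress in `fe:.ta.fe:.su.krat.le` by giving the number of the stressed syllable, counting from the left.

Weights: 1 fe: L, 2 ta L, 3 fe: L, 4 su L, 5 krat H, 6 le L.
Heavy syllables in the domain: 5. The rightmost is syllable 5 (krat).
Primary stress: syllable 5 → fe:.ta.fe:.su.ˈkrat.le.

5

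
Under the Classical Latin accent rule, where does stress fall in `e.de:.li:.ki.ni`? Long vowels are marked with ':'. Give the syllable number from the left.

Classical Latin: stress the penult if heavy (long vowel or closed), else the antepenult.
Weights: 3 li: H, 4 ki L, 5 ni L.
The penult (syllable 4, ki) is light, so stress falls on the antepenult (syllable 3, li:).
Stress on syllable 3: e.de:.ˈli:.ki.ni.

3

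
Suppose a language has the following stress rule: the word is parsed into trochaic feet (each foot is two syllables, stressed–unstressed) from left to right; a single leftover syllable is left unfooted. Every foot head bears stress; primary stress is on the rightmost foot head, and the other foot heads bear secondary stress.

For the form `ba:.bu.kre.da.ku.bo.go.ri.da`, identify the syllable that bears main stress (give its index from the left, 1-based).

Parse left to right into trochaic (ˈσσ) feet: (ˈba:.bu) (ˈkre.da) (ˈku.bo) (ˈgo.ri) da. Syllable 9 is left unfooted.
Foot heads (stressed positions): 1, 3, 5, 7.
End Rule Rightmost: primary stress on the rightmost head = syllable 7.
Primary stress: syllable 7 → ba:.bu.kre.da.ku.bo.ˈgo.ri.da.

7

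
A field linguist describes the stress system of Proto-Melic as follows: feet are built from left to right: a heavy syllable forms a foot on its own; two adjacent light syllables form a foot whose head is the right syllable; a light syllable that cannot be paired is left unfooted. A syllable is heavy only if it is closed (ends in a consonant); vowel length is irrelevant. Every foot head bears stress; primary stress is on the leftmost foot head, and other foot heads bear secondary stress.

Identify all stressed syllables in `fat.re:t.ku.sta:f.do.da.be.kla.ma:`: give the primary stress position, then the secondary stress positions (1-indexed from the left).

Weights: 1 fat H, 2 re:t H, 3 ku L, 4 sta:f H, 5 do L, 6 da L, 7 be L, 8 kla L, 9 ma: L.
Parse left to right (heavy = foot alone; LL = one foot; stranded L unfooted): (ˈfat) (ˈre:t) ku (ˈsta:f) (do.ˈda) (be.ˈkla) ma:.
Foot heads: 1, 2, 4, 6, 8.
Primary stress on the leftmost head = syllable 1.
Secondary stress on 2, 4, 6, 8: ˈfat.ˌre:t.ku.ˌsta:f.do.ˌda.be.ˌkla.ma:.

primary 1, secondary 2, 4, 6, 8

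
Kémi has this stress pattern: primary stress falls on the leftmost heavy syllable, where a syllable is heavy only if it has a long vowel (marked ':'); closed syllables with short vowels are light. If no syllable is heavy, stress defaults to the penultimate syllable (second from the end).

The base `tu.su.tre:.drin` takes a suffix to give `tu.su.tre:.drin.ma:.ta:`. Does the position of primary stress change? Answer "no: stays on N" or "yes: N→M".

no: stays on 3

Base `tu.su.tre:.drin` (4 syllables):
  Weights: 1 tu L, 2 su L, 3 tre: H, 4 drin L.
  Heavy syllables in the domain: 3. The leftmost is syllable 3 (tre:).
  → primary stress on syllable 3.
Suffixed `tu.su.tre:.drin.ma:.ta:` (6 syllables):
  Weights: 1 tu L, 2 su L, 3 tre: H, 4 drin L, 5 ma: H, 6 ta: H.
  Heavy syllables in the domain: 3, 5, 6. The leftmost is syllable 3 (tre:).
  → primary stress on syllable 3.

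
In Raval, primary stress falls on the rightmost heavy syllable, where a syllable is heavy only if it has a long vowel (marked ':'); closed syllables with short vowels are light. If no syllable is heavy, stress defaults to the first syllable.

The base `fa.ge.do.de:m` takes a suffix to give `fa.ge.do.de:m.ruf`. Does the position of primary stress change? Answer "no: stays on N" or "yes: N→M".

Base `fa.ge.do.de:m` (4 syllables):
  Weights: 1 fa L, 2 ge L, 3 do L, 4 de:m H.
  Heavy syllables in the domain: 4. The rightmost is syllable 4 (de:m).
  → primary stress on syllable 4.
Suffixed `fa.ge.do.de:m.ruf` (5 syllables):
  Weights: 1 fa L, 2 ge L, 3 do L, 4 de:m H, 5 ruf L.
  Heavy syllables in the domain: 4. The rightmost is syllable 4 (de:m).
  → primary stress on syllable 4.

no: stays on 4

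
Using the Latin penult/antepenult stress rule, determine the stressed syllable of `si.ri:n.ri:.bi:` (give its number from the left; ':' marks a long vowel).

Classical Latin: stress the penult if heavy (long vowel or closed), else the antepenult.
Weights: 2 ri:n H, 3 ri: H, 4 bi: H.
The penult (syllable 3, ri:) is heavy, so it takes stress.
Stress on syllable 3: si.ri:n.ˈri:.bi:.

3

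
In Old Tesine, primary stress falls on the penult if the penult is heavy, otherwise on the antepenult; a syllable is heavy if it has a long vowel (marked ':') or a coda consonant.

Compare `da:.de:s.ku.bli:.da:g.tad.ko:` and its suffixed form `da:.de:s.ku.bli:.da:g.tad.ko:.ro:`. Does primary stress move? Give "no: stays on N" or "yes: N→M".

yes: 6→7

Base `da:.de:s.ku.bli:.da:g.tad.ko:` (7 syllables):
  Weights: 5 da:g H, 6 tad H, 7 ko: H.
  The penult (syllable 6, tad) is heavy, so it takes stress.
  → primary stress on syllable 6.
Suffixed `da:.de:s.ku.bli:.da:g.tad.ko:.ro:` (8 syllables):
  Weights: 6 tad H, 7 ko: H, 8 ro: H.
  The penult (syllable 7, ko:) is heavy, so it takes stress.
  → primary stress on syllable 7.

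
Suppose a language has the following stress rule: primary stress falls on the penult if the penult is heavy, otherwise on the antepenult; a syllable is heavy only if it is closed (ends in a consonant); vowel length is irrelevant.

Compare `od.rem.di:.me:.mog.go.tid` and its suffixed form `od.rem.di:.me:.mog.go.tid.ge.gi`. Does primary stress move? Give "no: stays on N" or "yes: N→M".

yes: 5→7

Base `od.rem.di:.me:.mog.go.tid` (7 syllables):
  Weights: 5 mog H, 6 go L, 7 tid H.
  The penult (syllable 6, go) is light, so stress falls on the antepenult (syllable 5, mog).
  → primary stress on syllable 5.
Suffixed `od.rem.di:.me:.mog.go.tid.ge.gi` (9 syllables):
  Weights: 7 tid H, 8 ge L, 9 gi L.
  The penult (syllable 8, ge) is light, so stress falls on the antepenult (syllable 7, tid).
  → primary stress on syllable 7.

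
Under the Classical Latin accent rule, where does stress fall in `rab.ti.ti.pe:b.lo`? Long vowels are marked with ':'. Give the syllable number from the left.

4

Classical Latin: stress the penult if heavy (long vowel or closed), else the antepenult.
Weights: 3 ti L, 4 pe:b H, 5 lo L.
The penult (syllable 4, pe:b) is heavy, so it takes stress.
Stress on syllable 4: rab.ti.ti.ˈpe:b.lo.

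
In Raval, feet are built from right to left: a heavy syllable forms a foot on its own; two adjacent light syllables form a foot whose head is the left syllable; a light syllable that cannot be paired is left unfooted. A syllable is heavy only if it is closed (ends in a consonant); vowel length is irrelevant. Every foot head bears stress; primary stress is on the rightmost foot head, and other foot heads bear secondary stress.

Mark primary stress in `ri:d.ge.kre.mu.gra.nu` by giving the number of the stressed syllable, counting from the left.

Weights: 1 ri:d H, 2 ge L, 3 kre L, 4 mu L, 5 gra L, 6 nu L.
Parse right to left (heavy = foot alone; LL = one foot; stranded L unfooted): (ˈri:d) ge (ˈkre.mu) (ˈgra.nu).
Foot heads: 1, 3, 5.
Primary stress on the rightmost head = syllable 5.
Primary stress: syllable 5 → ri:d.ge.kre.mu.ˈgra.nu.

5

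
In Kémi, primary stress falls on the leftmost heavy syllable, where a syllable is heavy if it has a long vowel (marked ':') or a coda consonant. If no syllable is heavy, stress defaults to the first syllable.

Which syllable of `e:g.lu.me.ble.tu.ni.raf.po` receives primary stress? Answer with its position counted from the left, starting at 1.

Weights: 1 e:g H, 2 lu L, 3 me L, 4 ble L, 5 tu L, 6 ni L, 7 raf H, 8 po L.
Heavy syllables in the domain: 1, 7. The leftmost is syllable 1 (e:g).
Primary stress: syllable 1 → ˈe:g.lu.me.ble.tu.ni.raf.po.

1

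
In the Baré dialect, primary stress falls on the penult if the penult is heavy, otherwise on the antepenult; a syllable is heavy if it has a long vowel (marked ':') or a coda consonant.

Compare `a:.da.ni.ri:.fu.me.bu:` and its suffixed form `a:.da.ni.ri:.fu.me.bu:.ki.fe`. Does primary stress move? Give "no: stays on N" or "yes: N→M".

yes: 5→7

Base `a:.da.ni.ri:.fu.me.bu:` (7 syllables):
  Weights: 5 fu L, 6 me L, 7 bu: H.
  The penult (syllable 6, me) is light, so stress falls on the antepenult (syllable 5, fu).
  → primary stress on syllable 5.
Suffixed `a:.da.ni.ri:.fu.me.bu:.ki.fe` (9 syllables):
  Weights: 7 bu: H, 8 ki L, 9 fe L.
  The penult (syllable 8, ki) is light, so stress falls on the antepenult (syllable 7, bu:).
  → primary stress on syllable 7.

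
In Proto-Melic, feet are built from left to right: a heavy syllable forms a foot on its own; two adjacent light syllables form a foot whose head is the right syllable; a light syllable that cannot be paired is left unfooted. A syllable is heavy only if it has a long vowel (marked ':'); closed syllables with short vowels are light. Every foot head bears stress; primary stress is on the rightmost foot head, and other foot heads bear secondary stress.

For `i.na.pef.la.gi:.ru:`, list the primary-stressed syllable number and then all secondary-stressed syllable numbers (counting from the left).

Weights: 1 i L, 2 na L, 3 pef L, 4 la L, 5 gi: H, 6 ru: H.
Parse left to right (heavy = foot alone; LL = one foot; stranded L unfooted): (i.ˈna) (pef.ˈla) (ˈgi:) (ˈru:).
Foot heads: 2, 4, 5, 6.
Primary stress on the rightmost head = syllable 6.
Secondary stress on 2, 4, 5: i.ˌna.pef.ˌla.ˌgi:.ˈru:.

primary 6, secondary 2, 4, 5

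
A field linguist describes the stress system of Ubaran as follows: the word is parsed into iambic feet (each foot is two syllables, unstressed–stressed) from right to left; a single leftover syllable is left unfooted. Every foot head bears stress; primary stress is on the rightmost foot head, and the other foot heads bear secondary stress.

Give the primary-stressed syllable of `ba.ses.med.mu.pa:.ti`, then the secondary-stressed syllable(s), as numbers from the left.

Parse right to left into iambic (σˈσ) feet: (ba.ˈses) (med.ˈmu) (pa:.ˈti).
Foot heads (stressed positions): 2, 4, 6.
End Rule Rightmost: primary stress on the rightmost head = syllable 6.
Secondary stress on 2, 4: ba.ˌses.med.ˌmu.pa:.ˈti.

primary 6, secondary 2, 4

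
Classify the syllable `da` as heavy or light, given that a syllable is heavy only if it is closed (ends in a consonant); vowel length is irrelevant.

light

`da`: short vowel, open (no coda). Open (no coda) → light.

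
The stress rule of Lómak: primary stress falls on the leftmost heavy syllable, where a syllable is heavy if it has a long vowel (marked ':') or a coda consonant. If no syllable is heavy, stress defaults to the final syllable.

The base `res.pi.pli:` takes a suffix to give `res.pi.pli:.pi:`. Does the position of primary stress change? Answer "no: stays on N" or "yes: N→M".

no: stays on 1

Base `res.pi.pli:` (3 syllables):
  Weights: 1 res H, 2 pi L, 3 pli: H.
  Heavy syllables in the domain: 1, 3. The leftmost is syllable 1 (res).
  → primary stress on syllable 1.
Suffixed `res.pi.pli:.pi:` (4 syllables):
  Weights: 1 res H, 2 pi L, 3 pli: H, 4 pi: H.
  Heavy syllables in the domain: 1, 3, 4. The leftmost is syllable 1 (res).
  → primary stress on syllable 1.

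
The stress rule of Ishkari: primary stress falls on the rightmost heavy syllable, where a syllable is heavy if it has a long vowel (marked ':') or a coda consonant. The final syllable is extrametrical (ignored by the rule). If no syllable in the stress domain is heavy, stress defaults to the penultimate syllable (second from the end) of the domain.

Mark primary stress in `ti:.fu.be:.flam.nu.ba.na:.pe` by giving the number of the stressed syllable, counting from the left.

7

The final syllable (8, pe) is extrametrical; the stress domain is syllables 1–7.
Weights: 1 ti: H, 2 fu L, 3 be: H, 4 flam H, 5 nu L, 6 ba L, 7 na: H.
Heavy syllables in the domain: 1, 3, 4, 7. The rightmost is syllable 7 (na:).
Primary stress: syllable 7 → ti:.fu.be:.flam.nu.ba.ˈna:.pe.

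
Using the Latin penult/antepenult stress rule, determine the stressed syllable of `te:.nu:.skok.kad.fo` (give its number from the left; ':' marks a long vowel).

4

Classical Latin: stress the penult if heavy (long vowel or closed), else the antepenult.
Weights: 3 skok H, 4 kad H, 5 fo L.
The penult (syllable 4, kad) is heavy, so it takes stress.
Stress on syllable 4: te:.nu:.skok.ˈkad.fo.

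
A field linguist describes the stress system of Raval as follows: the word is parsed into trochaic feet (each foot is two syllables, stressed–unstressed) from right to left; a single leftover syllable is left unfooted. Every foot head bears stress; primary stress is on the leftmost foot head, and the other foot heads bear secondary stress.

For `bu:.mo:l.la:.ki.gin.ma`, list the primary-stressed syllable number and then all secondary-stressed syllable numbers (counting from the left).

primary 1, secondary 3, 5

Parse right to left into trochaic (ˈσσ) feet: (ˈbu:.mo:l) (ˈla:.ki) (ˈgin.ma).
Foot heads (stressed positions): 1, 3, 5.
End Rule Leftmost: primary stress on the leftmost head = syllable 1.
Secondary stress on 3, 5: ˈbu:.mo:l.ˌla:.ki.ˌgin.ma.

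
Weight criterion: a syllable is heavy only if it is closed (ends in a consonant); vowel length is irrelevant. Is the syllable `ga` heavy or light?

light

`ga`: short vowel, open (no coda). Open (no coda) → light.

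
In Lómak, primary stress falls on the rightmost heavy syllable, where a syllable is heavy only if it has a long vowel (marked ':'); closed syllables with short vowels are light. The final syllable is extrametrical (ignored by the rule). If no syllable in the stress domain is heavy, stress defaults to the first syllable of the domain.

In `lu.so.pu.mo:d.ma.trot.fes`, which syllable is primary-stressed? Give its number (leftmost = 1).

4

The final syllable (7, fes) is extrametrical; the stress domain is syllables 1–6.
Weights: 1 lu L, 2 so L, 3 pu L, 4 mo:d H, 5 ma L, 6 trot L.
Heavy syllables in the domain: 4. The rightmost is syllable 4 (mo:d).
Primary stress: syllable 4 → lu.so.pu.ˈmo:d.ma.trot.fes.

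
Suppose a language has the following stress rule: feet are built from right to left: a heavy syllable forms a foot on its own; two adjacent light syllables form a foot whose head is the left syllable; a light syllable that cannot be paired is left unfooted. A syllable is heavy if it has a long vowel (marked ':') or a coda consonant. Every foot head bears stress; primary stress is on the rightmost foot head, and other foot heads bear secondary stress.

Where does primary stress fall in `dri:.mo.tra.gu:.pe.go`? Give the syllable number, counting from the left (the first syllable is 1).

Weights: 1 dri: H, 2 mo L, 3 tra L, 4 gu: H, 5 pe L, 6 go L.
Parse right to left (heavy = foot alone; LL = one foot; stranded L unfooted): (ˈdri:) (ˈmo.tra) (ˈgu:) (ˈpe.go).
Foot heads: 1, 2, 4, 5.
Primary stress on the rightmost head = syllable 5.
Primary stress: syllable 5 → dri:.mo.tra.gu:.ˈpe.go.

5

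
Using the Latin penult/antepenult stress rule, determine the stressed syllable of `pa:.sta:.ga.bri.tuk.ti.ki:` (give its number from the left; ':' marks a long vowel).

5

Classical Latin: stress the penult if heavy (long vowel or closed), else the antepenult.
Weights: 5 tuk H, 6 ti L, 7 ki: H.
The penult (syllable 6, ti) is light, so stress falls on the antepenult (syllable 5, tuk).
Stress on syllable 5: pa:.sta:.ga.bri.ˈtuk.ti.ki:.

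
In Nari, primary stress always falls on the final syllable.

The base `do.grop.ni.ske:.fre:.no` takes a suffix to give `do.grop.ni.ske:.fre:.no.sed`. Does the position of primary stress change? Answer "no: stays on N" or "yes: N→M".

Base `do.grop.ni.ske:.fre:.no` (6 syllables):
  The word has 6 syllables; the final syllable is syllable 6 (no).
  → primary stress on syllable 6.
Suffixed `do.grop.ni.ske:.fre:.no.sed` (7 syllables):
  The word has 7 syllables; the final syllable is syllable 7 (sed).
  → primary stress on syllable 7.

yes: 6→7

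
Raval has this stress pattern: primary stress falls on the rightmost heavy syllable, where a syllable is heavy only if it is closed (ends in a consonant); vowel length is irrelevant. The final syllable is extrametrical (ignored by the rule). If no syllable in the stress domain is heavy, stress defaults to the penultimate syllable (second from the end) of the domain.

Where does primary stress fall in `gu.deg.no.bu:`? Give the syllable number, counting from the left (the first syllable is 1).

2

The final syllable (4, bu:) is extrametrical; the stress domain is syllables 1–3.
Weights: 1 gu L, 2 deg H, 3 no L.
Heavy syllables in the domain: 2. The rightmost is syllable 2 (deg).
Primary stress: syllable 2 → gu.ˈdeg.no.bu:.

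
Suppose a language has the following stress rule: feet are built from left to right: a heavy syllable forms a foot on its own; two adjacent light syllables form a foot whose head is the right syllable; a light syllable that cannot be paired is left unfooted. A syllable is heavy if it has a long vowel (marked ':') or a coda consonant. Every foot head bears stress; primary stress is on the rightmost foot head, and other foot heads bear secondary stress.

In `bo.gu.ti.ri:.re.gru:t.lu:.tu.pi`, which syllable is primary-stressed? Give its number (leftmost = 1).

9

Weights: 1 bo L, 2 gu L, 3 ti L, 4 ri: H, 5 re L, 6 gru:t H, 7 lu: H, 8 tu L, 9 pi L.
Parse left to right (heavy = foot alone; LL = one foot; stranded L unfooted): (bo.ˈgu) ti (ˈri:) re (ˈgru:t) (ˈlu:) (tu.ˈpi).
Foot heads: 2, 4, 6, 7, 9.
Primary stress on the rightmost head = syllable 9.
Primary stress: syllable 9 → bo.gu.ti.ri:.re.gru:t.lu:.tu.ˈpi.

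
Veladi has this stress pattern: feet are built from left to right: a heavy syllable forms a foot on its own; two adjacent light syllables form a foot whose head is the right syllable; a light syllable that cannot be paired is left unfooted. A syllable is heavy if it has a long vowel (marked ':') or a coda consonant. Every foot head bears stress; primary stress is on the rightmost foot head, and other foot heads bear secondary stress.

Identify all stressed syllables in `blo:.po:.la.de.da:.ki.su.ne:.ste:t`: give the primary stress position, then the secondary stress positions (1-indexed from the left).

Weights: 1 blo: H, 2 po: H, 3 la L, 4 de L, 5 da: H, 6 ki L, 7 su L, 8 ne: H, 9 ste:t H.
Parse left to right (heavy = foot alone; LL = one foot; stranded L unfooted): (ˈblo:) (ˈpo:) (la.ˈde) (ˈda:) (ki.ˈsu) (ˈne:) (ˈste:t).
Foot heads: 1, 2, 4, 5, 7, 8, 9.
Primary stress on the rightmost head = syllable 9.
Secondary stress on 1, 2, 4, 5, 7, 8: ˌblo:.ˌpo:.la.ˌde.ˌda:.ki.ˌsu.ˌne:.ˈste:t.

primary 9, secondary 1, 2, 4, 5, 7, 8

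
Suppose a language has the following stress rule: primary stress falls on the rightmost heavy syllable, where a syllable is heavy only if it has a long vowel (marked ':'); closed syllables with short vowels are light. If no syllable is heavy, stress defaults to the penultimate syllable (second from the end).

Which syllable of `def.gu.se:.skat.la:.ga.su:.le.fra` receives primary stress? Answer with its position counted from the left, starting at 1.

7

Weights: 1 def L, 2 gu L, 3 se: H, 4 skat L, 5 la: H, 6 ga L, 7 su: H, 8 le L, 9 fra L.
Heavy syllables in the domain: 3, 5, 7. The rightmost is syllable 7 (su:).
Primary stress: syllable 7 → def.gu.se:.skat.la:.ga.ˈsu:.le.fra.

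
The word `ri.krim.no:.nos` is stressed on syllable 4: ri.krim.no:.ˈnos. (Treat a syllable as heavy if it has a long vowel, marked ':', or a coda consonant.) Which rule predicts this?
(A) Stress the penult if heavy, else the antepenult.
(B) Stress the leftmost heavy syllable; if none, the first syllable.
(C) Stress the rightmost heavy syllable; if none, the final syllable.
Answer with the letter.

Rule A → syllable 3 (observed: 4).
Rule B → syllable 2 (observed: 4).
Rule C → syllable 4 ✓.

C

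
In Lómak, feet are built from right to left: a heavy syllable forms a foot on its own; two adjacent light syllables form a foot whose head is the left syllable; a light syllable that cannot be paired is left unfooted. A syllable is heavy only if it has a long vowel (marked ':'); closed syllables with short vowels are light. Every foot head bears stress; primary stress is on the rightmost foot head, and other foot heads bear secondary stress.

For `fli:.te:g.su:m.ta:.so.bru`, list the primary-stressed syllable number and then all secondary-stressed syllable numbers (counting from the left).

primary 5, secondary 1, 2, 3, 4

Weights: 1 fli: H, 2 te:g H, 3 su:m H, 4 ta: H, 5 so L, 6 bru L.
Parse right to left (heavy = foot alone; LL = one foot; stranded L unfooted): (ˈfli:) (ˈte:g) (ˈsu:m) (ˈta:) (ˈso.bru).
Foot heads: 1, 2, 3, 4, 5.
Primary stress on the rightmost head = syllable 5.
Secondary stress on 1, 2, 3, 4: ˌfli:.ˌte:g.ˌsu:m.ˌta:.ˈso.bru.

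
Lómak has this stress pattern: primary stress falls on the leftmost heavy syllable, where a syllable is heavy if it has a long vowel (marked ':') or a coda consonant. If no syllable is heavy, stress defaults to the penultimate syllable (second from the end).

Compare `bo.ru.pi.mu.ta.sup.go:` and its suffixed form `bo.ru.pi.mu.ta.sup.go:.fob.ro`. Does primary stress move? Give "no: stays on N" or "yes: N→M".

Base `bo.ru.pi.mu.ta.sup.go:` (7 syllables):
  Weights: 1 bo L, 2 ru L, 3 pi L, 4 mu L, 5 ta L, 6 sup H, 7 go: H.
  Heavy syllables in the domain: 6, 7. The leftmost is syllable 6 (sup).
  → primary stress on syllable 6.
Suffixed `bo.ru.pi.mu.ta.sup.go:.fob.ro` (9 syllables):
  Weights: 1 bo L, 2 ru L, 3 pi L, 4 mu L, 5 ta L, 6 sup H, 7 go: H, 8 fob H, 9 ro L.
  Heavy syllables in the domain: 6, 7, 8. The leftmost is syllable 6 (sup).
  → primary stress on syllable 6.

no: stays on 6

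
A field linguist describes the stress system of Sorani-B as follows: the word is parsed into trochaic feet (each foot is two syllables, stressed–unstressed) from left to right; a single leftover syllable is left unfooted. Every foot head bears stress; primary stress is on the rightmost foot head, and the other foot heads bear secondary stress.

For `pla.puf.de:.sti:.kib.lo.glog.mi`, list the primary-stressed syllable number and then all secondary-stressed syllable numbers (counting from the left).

Parse left to right into trochaic (ˈσσ) feet: (ˈpla.puf) (ˈde:.sti:) (ˈkib.lo) (ˈglog.mi).
Foot heads (stressed positions): 1, 3, 5, 7.
End Rule Rightmost: primary stress on the rightmost head = syllable 7.
Secondary stress on 1, 3, 5: ˌpla.puf.ˌde:.sti:.ˌkib.lo.ˈglog.mi.

primary 7, secondary 1, 3, 5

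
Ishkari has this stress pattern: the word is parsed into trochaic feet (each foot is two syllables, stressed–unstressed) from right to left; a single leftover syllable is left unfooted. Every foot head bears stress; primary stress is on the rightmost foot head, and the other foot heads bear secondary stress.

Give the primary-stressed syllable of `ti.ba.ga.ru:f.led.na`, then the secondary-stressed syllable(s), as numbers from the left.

Parse right to left into trochaic (ˈσσ) feet: (ˈti.ba) (ˈga.ru:f) (ˈled.na).
Foot heads (stressed positions): 1, 3, 5.
End Rule Rightmost: primary stress on the rightmost head = syllable 5.
Secondary stress on 1, 3: ˌti.ba.ˌga.ru:f.ˈled.na.

primary 5, secondary 1, 3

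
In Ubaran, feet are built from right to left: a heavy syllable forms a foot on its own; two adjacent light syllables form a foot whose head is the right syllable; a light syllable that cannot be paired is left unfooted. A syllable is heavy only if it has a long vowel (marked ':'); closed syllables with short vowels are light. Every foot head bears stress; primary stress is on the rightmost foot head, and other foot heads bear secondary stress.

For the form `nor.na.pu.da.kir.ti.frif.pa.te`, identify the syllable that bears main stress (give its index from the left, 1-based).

Weights: 1 nor L, 2 na L, 3 pu L, 4 da L, 5 kir L, 6 ti L, 7 frif L, 8 pa L, 9 te L.
Parse right to left (heavy = foot alone; LL = one foot; stranded L unfooted): nor (na.ˈpu) (da.ˈkir) (ti.ˈfrif) (pa.ˈte).
Foot heads: 3, 5, 7, 9.
Primary stress on the rightmost head = syllable 9.
Primary stress: syllable 9 → nor.na.pu.da.kir.ti.frif.pa.ˈte.

9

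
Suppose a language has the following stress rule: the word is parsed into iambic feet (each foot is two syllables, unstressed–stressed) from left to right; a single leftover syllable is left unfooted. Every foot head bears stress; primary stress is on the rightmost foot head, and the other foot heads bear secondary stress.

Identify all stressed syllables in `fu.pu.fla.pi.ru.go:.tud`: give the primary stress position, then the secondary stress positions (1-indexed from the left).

primary 6, secondary 2, 4

Parse left to right into iambic (σˈσ) feet: (fu.ˈpu) (fla.ˈpi) (ru.ˈgo:) tud. Syllable 7 is left unfooted.
Foot heads (stressed positions): 2, 4, 6.
End Rule Rightmost: primary stress on the rightmost head = syllable 6.
Secondary stress on 2, 4: fu.ˌpu.fla.ˌpi.ru.ˈgo:.tud.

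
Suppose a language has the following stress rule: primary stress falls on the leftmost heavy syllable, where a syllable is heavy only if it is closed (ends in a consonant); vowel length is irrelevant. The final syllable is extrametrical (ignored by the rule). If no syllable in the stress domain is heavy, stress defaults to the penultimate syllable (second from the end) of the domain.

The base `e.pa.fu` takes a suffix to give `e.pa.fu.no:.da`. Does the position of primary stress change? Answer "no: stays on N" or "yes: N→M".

yes: 1→3

Base `e.pa.fu` (3 syllables):
  The final syllable (3, fu) is extrametrical; the stress domain is syllables 1–2.
  Weights: 1 e L, 2 pa L.
  No heavy syllable in the domain; default to the penultimate syllable (second from the end) of the domain = syllable 1.
  → primary stress on syllable 1.
Suffixed `e.pa.fu.no:.da` (5 syllables):
  The final syllable (5, da) is extrametrical; the stress domain is syllables 1–4.
  Weights: 1 e L, 2 pa L, 3 fu L, 4 no: L.
  No heavy syllable in the domain; default to the penultimate syllable (second from the end) of the domain = syllable 3.
  → primary stress on syllable 3.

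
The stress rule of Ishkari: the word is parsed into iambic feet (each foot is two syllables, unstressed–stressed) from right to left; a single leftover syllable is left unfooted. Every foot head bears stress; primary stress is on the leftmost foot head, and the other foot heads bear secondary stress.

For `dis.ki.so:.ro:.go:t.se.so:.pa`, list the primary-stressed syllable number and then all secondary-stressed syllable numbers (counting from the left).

primary 2, secondary 4, 6, 8

Parse right to left into iambic (σˈσ) feet: (dis.ˈki) (so:.ˈro:) (go:t.ˈse) (so:.ˈpa).
Foot heads (stressed positions): 2, 4, 6, 8.
End Rule Leftmost: primary stress on the leftmost head = syllable 2.
Secondary stress on 4, 6, 8: dis.ˈki.so:.ˌro:.go:t.ˌse.so:.ˌpa.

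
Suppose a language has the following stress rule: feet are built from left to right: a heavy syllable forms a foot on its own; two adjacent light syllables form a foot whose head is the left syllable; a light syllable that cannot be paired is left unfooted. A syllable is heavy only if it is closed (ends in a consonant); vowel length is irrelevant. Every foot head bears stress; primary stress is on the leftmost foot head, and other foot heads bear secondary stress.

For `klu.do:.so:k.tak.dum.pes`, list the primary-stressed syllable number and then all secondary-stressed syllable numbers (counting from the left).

primary 1, secondary 3, 4, 5, 6

Weights: 1 klu L, 2 do: L, 3 so:k H, 4 tak H, 5 dum H, 6 pes H.
Parse left to right (heavy = foot alone; LL = one foot; stranded L unfooted): (ˈklu.do:) (ˈso:k) (ˈtak) (ˈdum) (ˈpes).
Foot heads: 1, 3, 4, 5, 6.
Primary stress on the leftmost head = syllable 1.
Secondary stress on 3, 4, 5, 6: ˈklu.do:.ˌso:k.ˌtak.ˌdum.ˌpes.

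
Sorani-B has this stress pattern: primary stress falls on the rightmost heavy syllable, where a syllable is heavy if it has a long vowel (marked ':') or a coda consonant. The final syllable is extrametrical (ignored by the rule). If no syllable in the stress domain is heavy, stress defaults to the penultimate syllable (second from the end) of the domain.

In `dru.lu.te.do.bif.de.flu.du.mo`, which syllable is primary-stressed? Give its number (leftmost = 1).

5

The final syllable (9, mo) is extrametrical; the stress domain is syllables 1–8.
Weights: 1 dru L, 2 lu L, 3 te L, 4 do L, 5 bif H, 6 de L, 7 flu L, 8 du L.
Heavy syllables in the domain: 5. The rightmost is syllable 5 (bif).
Primary stress: syllable 5 → dru.lu.te.do.ˈbif.de.flu.du.mo.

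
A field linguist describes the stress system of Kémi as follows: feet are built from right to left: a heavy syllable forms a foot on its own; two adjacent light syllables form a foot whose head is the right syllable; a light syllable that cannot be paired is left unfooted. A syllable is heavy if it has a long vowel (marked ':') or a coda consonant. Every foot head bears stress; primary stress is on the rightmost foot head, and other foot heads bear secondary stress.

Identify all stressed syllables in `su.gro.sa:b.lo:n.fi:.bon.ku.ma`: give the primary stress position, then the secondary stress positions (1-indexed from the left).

primary 8, secondary 2, 3, 4, 5, 6

Weights: 1 su L, 2 gro L, 3 sa:b H, 4 lo:n H, 5 fi: H, 6 bon H, 7 ku L, 8 ma L.
Parse right to left (heavy = foot alone; LL = one foot; stranded L unfooted): (su.ˈgro) (ˈsa:b) (ˈlo:n) (ˈfi:) (ˈbon) (ku.ˈma).
Foot heads: 2, 3, 4, 5, 6, 8.
Primary stress on the rightmost head = syllable 8.
Secondary stress on 2, 3, 4, 5, 6: su.ˌgro.ˌsa:b.ˌlo:n.ˌfi:.ˌbon.ku.ˈma.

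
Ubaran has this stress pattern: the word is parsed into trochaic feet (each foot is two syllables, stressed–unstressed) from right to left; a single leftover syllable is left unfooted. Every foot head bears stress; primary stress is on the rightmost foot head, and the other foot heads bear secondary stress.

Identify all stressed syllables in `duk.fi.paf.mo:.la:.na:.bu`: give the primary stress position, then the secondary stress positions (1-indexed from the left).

primary 6, secondary 2, 4

Parse right to left into trochaic (ˈσσ) feet: duk (ˈfi.paf) (ˈmo:.la:) (ˈna:.bu). Syllable 1 is left unfooted.
Foot heads (stressed positions): 2, 4, 6.
End Rule Rightmost: primary stress on the rightmost head = syllable 6.
Secondary stress on 2, 4: duk.ˌfi.paf.ˌmo:.la:.ˈna:.bu.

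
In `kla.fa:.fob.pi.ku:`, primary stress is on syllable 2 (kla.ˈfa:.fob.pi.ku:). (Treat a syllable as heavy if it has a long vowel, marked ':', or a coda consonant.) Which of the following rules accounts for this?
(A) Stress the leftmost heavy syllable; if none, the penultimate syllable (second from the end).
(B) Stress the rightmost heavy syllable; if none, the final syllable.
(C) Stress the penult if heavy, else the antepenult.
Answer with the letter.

Rule A → syllable 2 ✓.
Rule B → syllable 5 (observed: 2).
Rule C → syllable 3 (observed: 2).

A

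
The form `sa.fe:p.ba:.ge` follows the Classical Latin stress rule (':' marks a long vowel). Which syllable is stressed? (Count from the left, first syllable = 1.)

3

Classical Latin: stress the penult if heavy (long vowel or closed), else the antepenult.
Weights: 2 fe:p H, 3 ba: H, 4 ge L.
The penult (syllable 3, ba:) is heavy, so it takes stress.
Stress on syllable 3: sa.fe:p.ˈba:.ge.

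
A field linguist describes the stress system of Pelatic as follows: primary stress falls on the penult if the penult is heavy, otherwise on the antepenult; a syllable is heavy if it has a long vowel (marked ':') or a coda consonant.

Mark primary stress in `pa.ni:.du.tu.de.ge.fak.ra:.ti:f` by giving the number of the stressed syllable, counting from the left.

8

Weights: 7 fak H, 8 ra: H, 9 ti:f H.
The penult (syllable 8, ra:) is heavy, so it takes stress.
Primary stress: syllable 8 → pa.ni:.du.tu.de.ge.fak.ˈra:.ti:f.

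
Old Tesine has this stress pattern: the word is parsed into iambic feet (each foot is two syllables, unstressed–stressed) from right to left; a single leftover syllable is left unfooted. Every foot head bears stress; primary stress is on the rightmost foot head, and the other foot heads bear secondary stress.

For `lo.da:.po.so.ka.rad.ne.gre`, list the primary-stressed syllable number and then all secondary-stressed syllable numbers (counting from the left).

primary 8, secondary 2, 4, 6

Parse right to left into iambic (σˈσ) feet: (lo.ˈda:) (po.ˈso) (ka.ˈrad) (ne.ˈgre).
Foot heads (stressed positions): 2, 4, 6, 8.
End Rule Rightmost: primary stress on the rightmost head = syllable 8.
Secondary stress on 2, 4, 6: lo.ˌda:.po.ˌso.ka.ˌrad.ne.ˈgre.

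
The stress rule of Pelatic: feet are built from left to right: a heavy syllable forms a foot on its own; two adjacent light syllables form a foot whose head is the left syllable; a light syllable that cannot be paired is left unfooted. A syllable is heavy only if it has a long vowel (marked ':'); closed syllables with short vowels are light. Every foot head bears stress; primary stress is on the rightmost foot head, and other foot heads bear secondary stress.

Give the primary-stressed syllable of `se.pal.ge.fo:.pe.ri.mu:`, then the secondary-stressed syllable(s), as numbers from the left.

Weights: 1 se L, 2 pal L, 3 ge L, 4 fo: H, 5 pe L, 6 ri L, 7 mu: H.
Parse left to right (heavy = foot alone; LL = one foot; stranded L unfooted): (ˈse.pal) ge (ˈfo:) (ˈpe.ri) (ˈmu:).
Foot heads: 1, 4, 5, 7.
Primary stress on the rightmost head = syllable 7.
Secondary stress on 1, 4, 5: ˌse.pal.ge.ˌfo:.ˌpe.ri.ˈmu:.

primary 7, secondary 1, 4, 5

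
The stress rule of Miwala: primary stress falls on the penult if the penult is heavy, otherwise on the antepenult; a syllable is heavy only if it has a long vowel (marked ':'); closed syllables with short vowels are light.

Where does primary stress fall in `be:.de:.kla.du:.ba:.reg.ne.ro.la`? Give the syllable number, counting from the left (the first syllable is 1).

7

Weights: 7 ne L, 8 ro L, 9 la L.
The penult (syllable 8, ro) is light, so stress falls on the antepenult (syllable 7, ne).
Primary stress: syllable 7 → be:.de:.kla.du:.ba:.reg.ˈne.ro.la.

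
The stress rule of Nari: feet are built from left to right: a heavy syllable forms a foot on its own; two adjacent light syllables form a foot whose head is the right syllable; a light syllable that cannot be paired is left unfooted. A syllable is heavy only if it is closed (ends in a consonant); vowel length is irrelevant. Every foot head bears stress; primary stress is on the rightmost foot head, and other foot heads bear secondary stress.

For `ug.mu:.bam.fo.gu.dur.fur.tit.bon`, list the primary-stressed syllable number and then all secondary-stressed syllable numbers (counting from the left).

primary 9, secondary 1, 3, 5, 6, 7, 8

Weights: 1 ug H, 2 mu: L, 3 bam H, 4 fo L, 5 gu L, 6 dur H, 7 fur H, 8 tit H, 9 bon H.
Parse left to right (heavy = foot alone; LL = one foot; stranded L unfooted): (ˈug) mu: (ˈbam) (fo.ˈgu) (ˈdur) (ˈfur) (ˈtit) (ˈbon).
Foot heads: 1, 3, 5, 6, 7, 8, 9.
Primary stress on the rightmost head = syllable 9.
Secondary stress on 1, 3, 5, 6, 7, 8: ˌug.mu:.ˌbam.fo.ˌgu.ˌdur.ˌfur.ˌtit.ˈbon.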